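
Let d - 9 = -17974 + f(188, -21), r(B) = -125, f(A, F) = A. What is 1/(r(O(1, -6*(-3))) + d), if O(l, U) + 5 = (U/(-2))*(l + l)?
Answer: -1/17902 ≈ -5.5860e-5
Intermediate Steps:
O(l, U) = -5 - U*l (O(l, U) = -5 + (U/(-2))*(l + l) = -5 + (U*(-½))*(2*l) = -5 + (-U/2)*(2*l) = -5 - U*l)
d = -17777 (d = 9 + (-17974 + 188) = 9 - 17786 = -17777)
1/(r(O(1, -6*(-3))) + d) = 1/(-125 - 17777) = 1/(-17902) = -1/17902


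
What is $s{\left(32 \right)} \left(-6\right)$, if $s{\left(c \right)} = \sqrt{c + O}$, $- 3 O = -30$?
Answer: $- 6 \sqrt{42} \approx -38.884$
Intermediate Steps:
$O = 10$ ($O = \left(- \frac{1}{3}\right) \left(-30\right) = 10$)
$s{\left(c \right)} = \sqrt{10 + c}$ ($s{\left(c \right)} = \sqrt{c + 10} = \sqrt{10 + c}$)
$s{\left(32 \right)} \left(-6\right) = \sqrt{10 + 32} \left(-6\right) = \sqrt{42} \left(-6\right) = - 6 \sqrt{42}$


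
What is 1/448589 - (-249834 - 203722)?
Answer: 203460232485/448589 ≈ 4.5356e+5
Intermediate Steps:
1/448589 - (-249834 - 203722) = 1/448589 - 1*(-453556) = 1/448589 + 453556 = 203460232485/448589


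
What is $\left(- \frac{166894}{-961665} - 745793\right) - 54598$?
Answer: $- \frac{769707844121}{961665} \approx -8.0039 \cdot 10^{5}$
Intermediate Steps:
$\left(- \frac{166894}{-961665} - 745793\right) - 54598 = \left(\left(-166894\right) \left(- \frac{1}{961665}\right) - 745793\right) - 54598 = \left(\frac{166894}{961665} - 745793\right) - 54598 = - \frac{717202858451}{961665} - 54598 = - \frac{769707844121}{961665}$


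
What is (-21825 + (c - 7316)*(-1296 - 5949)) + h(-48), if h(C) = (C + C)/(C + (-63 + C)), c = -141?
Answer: 2862219452/53 ≈ 5.4004e+7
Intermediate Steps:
h(C) = 2*C/(-63 + 2*C) (h(C) = (2*C)/(-63 + 2*C) = 2*C/(-63 + 2*C))
(-21825 + (c - 7316)*(-1296 - 5949)) + h(-48) = (-21825 + (-141 - 7316)*(-1296 - 5949)) + 2*(-48)/(-63 + 2*(-48)) = (-21825 - 7457*(-7245)) + 2*(-48)/(-63 - 96) = (-21825 + 54025965) + 2*(-48)/(-159) = 54004140 + 2*(-48)*(-1/159) = 54004140 + 32/53 = 2862219452/53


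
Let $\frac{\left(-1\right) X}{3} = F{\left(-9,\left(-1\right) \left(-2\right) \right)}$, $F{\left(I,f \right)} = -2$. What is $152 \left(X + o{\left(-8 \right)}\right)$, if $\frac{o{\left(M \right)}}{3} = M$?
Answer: $-2736$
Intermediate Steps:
$o{\left(M \right)} = 3 M$
$X = 6$ ($X = \left(-3\right) \left(-2\right) = 6$)
$152 \left(X + o{\left(-8 \right)}\right) = 152 \left(6 + 3 \left(-8\right)\right) = 152 \left(6 - 24\right) = 152 \left(-18\right) = -2736$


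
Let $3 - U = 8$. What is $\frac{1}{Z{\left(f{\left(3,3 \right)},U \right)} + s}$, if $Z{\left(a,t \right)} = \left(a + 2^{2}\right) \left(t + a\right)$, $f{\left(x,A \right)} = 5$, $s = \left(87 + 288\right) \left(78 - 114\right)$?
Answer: $- \frac{1}{13500} \approx -7.4074 \cdot 10^{-5}$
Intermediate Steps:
$s = -13500$ ($s = 375 \left(-36\right) = -13500$)
$U = -5$ ($U = 3 - 8 = -5$)
$Z{\left(a,t \right)} = \left(4 + a\right) \left(a + t\right)$ ($Z{\left(a,t \right)} = \left(a + 4\right) \left(a + t\right) = \left(4 + a\right) \left(a + t\right)$)
$\frac{1}{Z{\left(f{\left(3,3 \right)},U \right)} + s} = \frac{1}{\left(5^{2} + 4 \cdot 5 + 4 \left(-5\right) + 5 \left(-5\right)\right) - 13500} = \frac{1}{\left(25 + 20 - 20 - 25\right) - 13500} = \frac{1}{0 - 13500} = \frac{1}{-13500} = - \frac{1}{13500}$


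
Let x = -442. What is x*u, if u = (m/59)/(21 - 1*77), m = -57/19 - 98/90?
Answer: -10166/18585 ≈ -0.54700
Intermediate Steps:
m = -184/45 (m = -57*1/19 - 98*1/90 = -3 - 49/45 = -184/45 ≈ -4.0889)
u = 23/18585 (u = (-184/45/59)/(21 - 1*77) = (-184/45*1/59)/(21 - 77) = -184/2655/(-56) = -184/2655*(-1/56) = 23/18585 ≈ 0.0012376)
x*u = -442*23/18585 = -10166/18585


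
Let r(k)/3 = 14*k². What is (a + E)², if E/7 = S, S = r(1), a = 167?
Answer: 212521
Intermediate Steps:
r(k) = 42*k² (r(k) = 3*(14*k²) = 42*k²)
S = 42 (S = 42*1² = 42*1 = 42)
E = 294 (E = 7*42 = 294)
(a + E)² = (167 + 294)² = 461² = 212521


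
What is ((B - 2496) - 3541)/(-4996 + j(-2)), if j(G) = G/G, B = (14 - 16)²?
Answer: 2011/1665 ≈ 1.2078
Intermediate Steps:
B = 4 (B = (-2)² = 4)
j(G) = 1
((B - 2496) - 3541)/(-4996 + j(-2)) = ((4 - 2496) - 3541)/(-4996 + 1) = (-2492 - 3541)/(-4995) = -6033*(-1/4995) = 2011/1665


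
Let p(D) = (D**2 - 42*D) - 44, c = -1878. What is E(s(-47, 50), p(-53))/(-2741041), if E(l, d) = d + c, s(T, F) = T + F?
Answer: -3113/2741041 ≈ -0.0011357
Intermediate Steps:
s(T, F) = F + T
p(D) = -44 + D**2 - 42*D
E(l, d) = -1878 + d (E(l, d) = d - 1878 = -1878 + d)
E(s(-47, 50), p(-53))/(-2741041) = (-1878 + (-44 + (-53)**2 - 42*(-53)))/(-2741041) = (-1878 + (-44 + 2809 + 2226))*(-1/2741041) = (-1878 + 4991)*(-1/2741041) = 3113*(-1/2741041) = -3113/2741041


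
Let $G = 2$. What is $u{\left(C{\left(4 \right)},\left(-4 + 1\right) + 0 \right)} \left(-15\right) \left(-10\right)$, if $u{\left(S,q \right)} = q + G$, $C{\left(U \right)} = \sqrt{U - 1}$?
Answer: $-150$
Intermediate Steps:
$C{\left(U \right)} = \sqrt{-1 + U}$
$u{\left(S,q \right)} = 2 + q$ ($u{\left(S,q \right)} = q + 2 = 2 + q$)
$u{\left(C{\left(4 \right)},\left(-4 + 1\right) + 0 \right)} \left(-15\right) \left(-10\right) = \left(2 + \left(\left(-4 + 1\right) + 0\right)\right) \left(-15\right) \left(-10\right) = \left(2 + \left(-3 + 0\right)\right) \left(-15\right) \left(-10\right) = \left(2 - 3\right) \left(-15\right) \left(-10\right) = \left(-1\right) \left(-15\right) \left(-10\right) = 15 \left(-10\right) = -150$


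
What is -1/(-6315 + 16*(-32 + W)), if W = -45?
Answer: 1/7547 ≈ 0.00013250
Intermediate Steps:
-1/(-6315 + 16*(-32 + W)) = -1/(-6315 + 16*(-32 - 45)) = -1/(-6315 + 16*(-77)) = -1/(-6315 - 1232) = -1/(-7547) = -1*(-1/7547) = 1/7547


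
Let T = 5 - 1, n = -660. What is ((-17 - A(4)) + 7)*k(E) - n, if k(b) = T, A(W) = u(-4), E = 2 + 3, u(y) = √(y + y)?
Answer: 620 - 8*I*√2 ≈ 620.0 - 11.314*I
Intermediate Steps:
u(y) = √2*√y (u(y) = √(2*y) = √2*√y)
E = 5
A(W) = 2*I*√2 (A(W) = √2*√(-4) = √2*(2*I) = 2*I*√2)
T = 4
k(b) = 4
((-17 - A(4)) + 7)*k(E) - n = ((-17 - 2*I*√2) + 7)*4 - 1*(-660) = ((-17 - 2*I*√2) + 7)*4 + 660 = (-10 - 2*I*√2)*4 + 660 = (-40 - 8*I*√2) + 660 = 620 - 8*I*√2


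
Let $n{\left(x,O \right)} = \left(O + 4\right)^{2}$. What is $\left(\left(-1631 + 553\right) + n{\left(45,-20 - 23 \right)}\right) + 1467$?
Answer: $1910$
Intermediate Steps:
$n{\left(x,O \right)} = \left(4 + O\right)^{2}$
$\left(\left(-1631 + 553\right) + n{\left(45,-20 - 23 \right)}\right) + 1467 = \left(\left(-1631 + 553\right) + \left(4 - 43\right)^{2}\right) + 1467 = \left(-1078 + \left(4 - 43\right)^{2}\right) + 1467 = \left(-1078 + \left(-39\right)^{2}\right) + 1467 = \left(-1078 + 1521\right) + 1467 = 443 + 1467 = 1910$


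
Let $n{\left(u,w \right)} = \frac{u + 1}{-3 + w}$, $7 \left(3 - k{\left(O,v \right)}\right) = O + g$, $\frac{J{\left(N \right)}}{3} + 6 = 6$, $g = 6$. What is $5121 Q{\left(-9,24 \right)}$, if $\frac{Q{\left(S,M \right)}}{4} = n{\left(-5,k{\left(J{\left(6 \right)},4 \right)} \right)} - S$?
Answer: $279948$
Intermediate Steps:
$J{\left(N \right)} = 0$ ($J{\left(N \right)} = -18 + 3 \cdot 6 = -18 + 18 = 0$)
$k{\left(O,v \right)} = \frac{15}{7} - \frac{O}{7}$ ($k{\left(O,v \right)} = 3 - \frac{O + 6}{7} = 3 - \frac{6 + O}{7} = 3 - \left(\frac{6}{7} + \frac{O}{7}\right) = \frac{15}{7} - \frac{O}{7}$)
$n{\left(u,w \right)} = \frac{1 + u}{-3 + w}$
$Q{\left(S,M \right)} = \frac{56}{3} - 4 S$ ($Q{\left(S,M \right)} = 4 \left(\frac{1 - 5}{-3 + \left(\frac{15}{7} - 0\right)} - S\right) = 4 \left(\frac{1}{-3 + \left(\frac{15}{7} + 0\right)} \left(-4\right) - S\right) = 4 \left(\frac{1}{-3 + \frac{15}{7}} \left(-4\right) - S\right) = 4 \left(\frac{1}{- \frac{6}{7}} \left(-4\right) - S\right) = 4 \left(\left(- \frac{7}{6}\right) \left(-4\right) - S\right) = 4 \left(\frac{14}{3} - S\right) = \frac{56}{3} - 4 S$)
$5121 Q{\left(-9,24 \right)} = 5121 \left(\frac{56}{3} - -36\right) = 5121 \left(\frac{56}{3} + 36\right) = 5121 \cdot \frac{164}{3} = 279948$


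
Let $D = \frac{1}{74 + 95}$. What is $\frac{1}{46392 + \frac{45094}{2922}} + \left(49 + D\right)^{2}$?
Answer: $\frac{4650591725656337}{1936471758299} \approx 2401.6$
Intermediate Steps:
$D = \frac{1}{169} \approx 0.0059172$
$\frac{1}{46392 + \frac{45094}{2922}} + \left(49 + D\right)^{2} = \frac{1}{46392 + \frac{45094}{2922}} + \left(49 + \frac{1}{169}\right)^{2} = \frac{1}{46392 + 45094 \cdot \frac{1}{2922}} + \left(\frac{8282}{169}\right)^{2} = \frac{1}{46392 + \frac{22547}{1461}} + \frac{68591524}{28561} = \frac{1}{\frac{67801259}{1461}} + \frac{68591524}{28561} = \frac{1461}{67801259} + \frac{68591524}{28561} = \frac{4650591725656337}{1936471758299}$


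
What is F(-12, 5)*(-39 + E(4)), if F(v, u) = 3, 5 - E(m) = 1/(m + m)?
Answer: -819/8 ≈ -102.38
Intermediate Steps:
E(m) = 5 - 1/(2*m) (E(m) = 5 - 1/(m + m) = 5 - 1/(2*m))
F(-12, 5)*(-39 + E(4)) = 3*(-39 + (5 - 1/2/4)) = 3*(-39 + (5 - 1/2*1/4)) = 3*(-39 + (5 - 1/8)) = 3*(-39 + 39/8) = 3*(-273/8) = -819/8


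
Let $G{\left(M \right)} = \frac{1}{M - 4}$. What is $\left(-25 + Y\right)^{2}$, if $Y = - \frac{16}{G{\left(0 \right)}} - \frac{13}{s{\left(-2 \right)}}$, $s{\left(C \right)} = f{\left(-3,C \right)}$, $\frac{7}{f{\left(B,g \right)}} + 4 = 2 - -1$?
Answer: $\frac{81796}{49} \approx 1669.3$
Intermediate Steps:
$f{\left(B,g \right)} = -7$ ($f{\left(B,g \right)} = \frac{7}{-4 + \left(2 - -1\right)} = \frac{7}{-4 + \left(2 + 1\right)} = \frac{7}{-4 + 3} = \frac{7}{-1} = 7 \left(-1\right) = -7$)
$s{\left(C \right)} = -7$
$G{\left(M \right)} = \frac{1}{-4 + M}$
$Y = \frac{461}{7}$ ($Y = - \frac{16}{\frac{1}{-4 + 0}} - \frac{13}{-7} = - \frac{16}{\frac{1}{-4}} - - \frac{13}{7} = - \frac{16}{- \frac{1}{4}} + \frac{13}{7} = \left(-16\right) \left(-4\right) + \frac{13}{7} = 64 + \frac{13}{7} = \frac{461}{7} \approx 65.857$)
$\left(-25 + Y\right)^{2} = \left(-25 + \frac{461}{7}\right)^{2} = \left(\frac{286}{7}\right)^{2} = \frac{81796}{49}$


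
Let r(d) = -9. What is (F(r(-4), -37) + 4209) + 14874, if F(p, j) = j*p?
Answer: 19416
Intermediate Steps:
(F(r(-4), -37) + 4209) + 14874 = (-37*(-9) + 4209) + 14874 = (333 + 4209) + 14874 = 4542 + 14874 = 19416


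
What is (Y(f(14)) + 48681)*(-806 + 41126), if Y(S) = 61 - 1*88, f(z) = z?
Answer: 1961729280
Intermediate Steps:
Y(S) = -27 (Y(S) = 61 - 88 = -27)
(Y(f(14)) + 48681)*(-806 + 41126) = (-27 + 48681)*(-806 + 41126) = 48654*40320 = 1961729280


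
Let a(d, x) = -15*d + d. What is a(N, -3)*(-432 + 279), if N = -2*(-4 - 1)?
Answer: 21420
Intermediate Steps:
N = 10 (N = -2*(-5) = 10)
a(d, x) = -14*d
a(N, -3)*(-432 + 279) = (-14*10)*(-432 + 279) = -140*(-153) = 21420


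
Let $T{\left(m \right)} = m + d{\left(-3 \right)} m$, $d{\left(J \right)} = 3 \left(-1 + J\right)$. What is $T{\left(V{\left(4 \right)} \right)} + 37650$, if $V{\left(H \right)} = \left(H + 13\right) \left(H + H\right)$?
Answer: $36154$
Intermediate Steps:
$d{\left(J \right)} = -3 + 3 J$
$V{\left(H \right)} = 2 H \left(13 + H\right)$ ($V{\left(H \right)} = \left(13 + H\right) 2 H = 2 H \left(13 + H\right)$)
$T{\left(m \right)} = - 11 m$ ($T{\left(m \right)} = m + \left(-3 + 3 \left(-3\right)\right) m = m + \left(-3 - 9\right) m = m - 12 m = - 11 m$)
$T{\left(V{\left(4 \right)} \right)} + 37650 = - 11 \cdot 2 \cdot 4 \left(13 + 4\right) + 37650 = - 11 \cdot 2 \cdot 4 \cdot 17 + 37650 = \left(-11\right) 136 + 37650 = -1496 + 37650 = 36154$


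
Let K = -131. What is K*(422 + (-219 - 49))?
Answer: -20174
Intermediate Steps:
K*(422 + (-219 - 49)) = -131*(422 + (-219 - 49)) = -131*(422 - 268) = -131*154 = -20174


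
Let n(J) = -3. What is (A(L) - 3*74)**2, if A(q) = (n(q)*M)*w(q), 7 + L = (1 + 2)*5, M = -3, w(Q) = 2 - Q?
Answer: 76176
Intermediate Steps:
L = 8 (L = -7 + (1 + 2)*5 = -7 + 3*5 = -7 + 15 = 8)
A(q) = 18 - 9*q (A(q) = (-3*(-3))*(2 - q) = 9*(2 - q) = 18 - 9*q)
(A(L) - 3*74)**2 = ((18 - 9*8) - 3*74)**2 = ((18 - 72) - 222)**2 = (-54 - 222)**2 = (-276)**2 = 76176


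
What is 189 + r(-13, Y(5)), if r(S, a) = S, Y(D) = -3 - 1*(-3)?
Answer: 176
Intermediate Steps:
Y(D) = 0 (Y(D) = -3 + 3 = 0)
189 + r(-13, Y(5)) = 189 - 13 = 176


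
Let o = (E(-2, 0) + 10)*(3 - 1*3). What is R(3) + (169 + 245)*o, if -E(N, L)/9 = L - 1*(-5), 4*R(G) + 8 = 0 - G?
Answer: -11/4 ≈ -2.7500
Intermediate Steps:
R(G) = -2 - G/4 (R(G) = -2 + (0 - G)/4 = -2 + (-G)/4 = -2 - G/4)
E(N, L) = -45 - 9*L (E(N, L) = -9*(L - 1*(-5)) = -9*(L + 5) = -9*(5 + L) = -45 - 9*L)
o = 0 (o = ((-45 - 9*0) + 10)*(3 - 1*3) = ((-45 + 0) + 10)*(3 - 3) = (-45 + 10)*0 = -35*0 = 0)
R(3) + (169 + 245)*o = (-2 - ¼*3) + (169 + 245)*0 = (-2 - ¾) + 414*0 = -11/4 + 0 = -11/4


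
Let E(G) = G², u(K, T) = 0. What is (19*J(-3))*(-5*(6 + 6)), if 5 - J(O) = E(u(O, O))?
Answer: -5700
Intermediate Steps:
J(O) = 5 (J(O) = 5 - 1*0² = 5 - 1*0 = 5 + 0 = 5)
(19*J(-3))*(-5*(6 + 6)) = (19*5)*(-5*(6 + 6)) = 95*(-5*12) = 95*(-60) = -5700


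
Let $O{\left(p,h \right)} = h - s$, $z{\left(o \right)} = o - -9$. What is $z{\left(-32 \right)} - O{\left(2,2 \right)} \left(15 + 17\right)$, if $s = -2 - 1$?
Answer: $-183$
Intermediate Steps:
$s = -3$ ($s = -2 - 1 = -3$)
$z{\left(o \right)} = 9 + o$ ($z{\left(o \right)} = o + 9 = 9 + o$)
$O{\left(p,h \right)} = 3 + h$ ($O{\left(p,h \right)} = h - -3 = h + 3 = 3 + h$)
$z{\left(-32 \right)} - O{\left(2,2 \right)} \left(15 + 17\right) = \left(9 - 32\right) - \left(3 + 2\right) \left(15 + 17\right) = -23 - 5 \cdot 32 = -23 - 160 = -183$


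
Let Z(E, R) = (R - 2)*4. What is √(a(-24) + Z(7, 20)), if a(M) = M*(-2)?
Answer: 2*√30 ≈ 10.954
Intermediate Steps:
a(M) = -2*M
Z(E, R) = -8 + 4*R (Z(E, R) = (-2 + R)*4 = -8 + 4*R)
√(a(-24) + Z(7, 20)) = √(-2*(-24) + (-8 + 4*20)) = √(48 + (-8 + 80)) = √(48 + 72) = √120 = 2*√30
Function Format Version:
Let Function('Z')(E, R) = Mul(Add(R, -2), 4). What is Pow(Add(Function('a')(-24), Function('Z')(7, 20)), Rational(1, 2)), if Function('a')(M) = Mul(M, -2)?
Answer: Mul(2, Pow(30, Rational(1, 2))) ≈ 10.954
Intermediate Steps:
Function('a')(M) = Mul(-2, M)
Function('Z')(E, R) = Add(-8, Mul(4, R)) (Function('Z')(E, R) = Mul(Add(-2, R), 4) = Add(-8, Mul(4, R)))
Pow(Add(Function('a')(-24), Function('Z')(7, 20)), Rational(1, 2)) = Pow(Add(Mul(-2, -24), Add(-8, Mul(4, 20))), Rational(1, 2)) = Pow(Add(48, Add(-8, 80)), Rational(1, 2)) = Pow(Add(48, 72), Rational(1, 2)) = Pow(120, Rational(1, 2)) = Mul(2, Pow(30, Rational(1, 2)))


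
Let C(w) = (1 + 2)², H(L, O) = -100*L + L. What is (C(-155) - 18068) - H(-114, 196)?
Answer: -29345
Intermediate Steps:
H(L, O) = -99*L
C(w) = 9 (C(w) = 3² = 9)
(C(-155) - 18068) - H(-114, 196) = (9 - 18068) - (-99)*(-114) = -18059 - 1*11286 = -18059 - 11286 = -29345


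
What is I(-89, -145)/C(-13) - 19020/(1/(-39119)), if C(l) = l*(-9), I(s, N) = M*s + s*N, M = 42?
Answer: 87053084627/117 ≈ 7.4404e+8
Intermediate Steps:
I(s, N) = 42*s + N*s (I(s, N) = 42*s + s*N = 42*s + N*s)
C(l) = -9*l
I(-89, -145)/C(-13) - 19020/(1/(-39119)) = (-89*(42 - 145))/((-9*(-13))) - 19020/(1/(-39119)) = -89*(-103)/117 - 19020/(-1/39119) = 9167*(1/117) - 19020*(-39119) = 9167/117 + 744043380 = 87053084627/117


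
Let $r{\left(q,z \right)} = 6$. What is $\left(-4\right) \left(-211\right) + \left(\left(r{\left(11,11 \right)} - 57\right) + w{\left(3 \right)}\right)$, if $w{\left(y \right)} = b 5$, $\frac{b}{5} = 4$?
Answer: $893$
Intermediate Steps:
$b = 20$ ($b = 5 \cdot 4 = 20$)
$w{\left(y \right)} = 100$ ($w{\left(y \right)} = 20 \cdot 5 = 100$)
$\left(-4\right) \left(-211\right) + \left(\left(r{\left(11,11 \right)} - 57\right) + w{\left(3 \right)}\right) = \left(-4\right) \left(-211\right) + \left(\left(6 - 57\right) + 100\right) = 844 + \left(-51 + 100\right) = 844 + 49 = 893$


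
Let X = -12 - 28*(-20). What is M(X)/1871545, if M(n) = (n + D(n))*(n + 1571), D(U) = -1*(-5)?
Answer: 90139/143965 ≈ 0.62612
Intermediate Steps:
D(U) = 5
X = 548 (X = -12 + 560 = 548)
M(n) = (5 + n)*(1571 + n) (M(n) = (n + 5)*(n + 1571) = (5 + n)*(1571 + n))
M(X)/1871545 = (7855 + 548² + 1576*548)/1871545 = (7855 + 300304 + 863648)*(1/1871545) = 1171807*(1/1871545) = 90139/143965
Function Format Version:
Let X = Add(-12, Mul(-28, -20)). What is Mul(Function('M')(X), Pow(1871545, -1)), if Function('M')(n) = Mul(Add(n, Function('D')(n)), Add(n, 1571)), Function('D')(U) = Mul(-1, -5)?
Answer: Rational(90139, 143965) ≈ 0.62612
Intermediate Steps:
Function('D')(U) = 5
X = 548 (X = Add(-12, 560) = 548)
Function('M')(n) = Mul(Add(5, n), Add(1571, n)) (Function('M')(n) = Mul(Add(n, 5), Add(n, 1571)) = Mul(Add(5, n), Add(1571, n)))
Mul(Function('M')(X), Pow(1871545, -1)) = Mul(Add(7855, Pow(548, 2), Mul(1576, 548)), Pow(1871545, -1)) = Mul(Add(7855, 300304, 863648), Rational(1, 1871545)) = Mul(1171807, Rational(1, 1871545)) = Rational(90139, 143965)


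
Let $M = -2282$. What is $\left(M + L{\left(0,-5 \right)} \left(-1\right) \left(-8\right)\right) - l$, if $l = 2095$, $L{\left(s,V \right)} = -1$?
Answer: $-4385$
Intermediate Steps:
$\left(M + L{\left(0,-5 \right)} \left(-1\right) \left(-8\right)\right) - l = \left(-2282 + \left(-1\right) \left(-1\right) \left(-8\right)\right) - 2095 = \left(-2282 + 1 \left(-8\right)\right) - 2095 = \left(-2282 - 8\right) - 2095 = -2290 - 2095 = -4385$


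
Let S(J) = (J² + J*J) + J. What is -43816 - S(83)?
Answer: -57677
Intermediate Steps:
S(J) = J + 2*J² (S(J) = (J² + J²) + J = 2*J² + J = J + 2*J²)
-43816 - S(83) = -43816 - 83*(1 + 2*83) = -43816 - 83*(1 + 166) = -43816 - 83*167 = -43816 - 1*13861 = -43816 - 13861 = -57677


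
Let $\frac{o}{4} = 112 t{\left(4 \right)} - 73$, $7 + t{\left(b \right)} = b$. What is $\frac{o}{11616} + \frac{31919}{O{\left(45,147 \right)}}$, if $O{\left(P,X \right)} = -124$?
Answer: $- \frac{23185873}{90024} \approx -257.55$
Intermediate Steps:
$t{\left(b \right)} = -7 + b$
$o = -1636$ ($o = 4 \left(112 \left(-7 + 4\right) - 73\right) = 4 \left(112 \left(-3\right) - 73\right) = 4 \left(-336 - 73\right) = 4 \left(-409\right) = -1636$)
$\frac{o}{11616} + \frac{31919}{O{\left(45,147 \right)}} = - \frac{1636}{11616} + \frac{31919}{-124} = \left(-1636\right) \frac{1}{11616} + 31919 \left(- \frac{1}{124}\right) = - \frac{409}{2904} - \frac{31919}{124} = - \frac{23185873}{90024}$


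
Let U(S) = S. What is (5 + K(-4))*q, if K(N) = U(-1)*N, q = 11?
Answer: 99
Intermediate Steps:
K(N) = -N
(5 + K(-4))*q = (5 - 1*(-4))*11 = (5 + 4)*11 = 9*11 = 99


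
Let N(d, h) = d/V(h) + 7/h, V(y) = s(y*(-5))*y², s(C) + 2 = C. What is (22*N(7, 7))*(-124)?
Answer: -703824/259 ≈ -2717.5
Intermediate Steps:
s(C) = -2 + C
V(y) = y²*(-2 - 5*y) (V(y) = (-2 + y*(-5))*y² = (-2 - 5*y)*y² = y²*(-2 - 5*y))
N(d, h) = 7/h + d/(h²*(-2 - 5*h)) (N(d, h) = d/((h²*(-2 - 5*h))) + 7/h = d*(1/(h²*(-2 - 5*h))) + 7/h = d/(h²*(-2 - 5*h)) + 7/h = 7/h + d/(h²*(-2 - 5*h)))
(22*N(7, 7))*(-124) = (22*((-1*7 + 7*7*(2 + 5*7))/(7²*(2 + 5*7))))*(-124) = (22*((-7 + 7*7*(2 + 35))/(49*(2 + 35))))*(-124) = (22*((1/49)*(-7 + 7*7*37)/37))*(-124) = (22*((1/49)*(1/37)*(-7 + 1813)))*(-124) = (22*((1/49)*(1/37)*1806))*(-124) = (22*(258/259))*(-124) = (5676/259)*(-124) = -703824/259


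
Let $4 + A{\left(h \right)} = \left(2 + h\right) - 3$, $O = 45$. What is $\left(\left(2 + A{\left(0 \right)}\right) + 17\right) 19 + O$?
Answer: $311$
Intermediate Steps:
$A{\left(h \right)} = -5 + h$ ($A{\left(h \right)} = -4 + \left(\left(2 + h\right) - 3\right) = -4 + \left(-1 + h\right) = -5 + h$)
$\left(\left(2 + A{\left(0 \right)}\right) + 17\right) 19 + O = \left(\left(2 + \left(-5 + 0\right)\right) + 17\right) 19 + 45 = \left(\left(2 - 5\right) + 17\right) 19 + 45 = \left(-3 + 17\right) 19 + 45 = 14 \cdot 19 + 45 = 266 + 45 = 311$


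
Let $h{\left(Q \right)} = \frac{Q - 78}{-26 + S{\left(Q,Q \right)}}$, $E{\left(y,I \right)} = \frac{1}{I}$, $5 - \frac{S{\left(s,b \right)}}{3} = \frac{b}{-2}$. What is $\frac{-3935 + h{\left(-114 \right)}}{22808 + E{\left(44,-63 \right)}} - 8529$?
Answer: $- \frac{159322715832}{18679739} \approx -8529.2$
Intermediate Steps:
$S{\left(s,b \right)} = 15 + \frac{3 b}{2}$ ($S{\left(s,b \right)} = 15 - 3 \frac{b}{-2} = 15 - 3 b \left(- \frac{1}{2}\right) = 15 - 3 \left(- \frac{b}{2}\right) = 15 + \frac{3 b}{2}$)
$h{\left(Q \right)} = \frac{-78 + Q}{-11 + \frac{3 Q}{2}}$ ($h{\left(Q \right)} = \frac{Q - 78}{-26 + \left(15 + \frac{3 Q}{2}\right)} = \frac{-78 + Q}{-11 + \frac{3 Q}{2}}$)
$\frac{-3935 + h{\left(-114 \right)}}{22808 + E{\left(44,-63 \right)}} - 8529 = \frac{-3935 + \frac{2 \left(-78 - 114\right)}{-22 + 3 \left(-114\right)}}{22808 + \frac{1}{-63}} - 8529 = \frac{-3935 + 2 \frac{1}{-22 - 342} \left(-192\right)}{22808 - \frac{1}{63}} - 8529 = \frac{-3935 + 2 \frac{1}{-364} \left(-192\right)}{\frac{1436903}{63}} - 8529 = \left(-3935 + 2 \left(- \frac{1}{364}\right) \left(-192\right)\right) \frac{63}{1436903} - 8529 = \left(-3935 + \frac{96}{91}\right) \frac{63}{1436903} - 8529 = \left(- \frac{357989}{91}\right) \frac{63}{1436903} - 8529 = - \frac{3221901}{18679739} - 8529 = - \frac{159322715832}{18679739}$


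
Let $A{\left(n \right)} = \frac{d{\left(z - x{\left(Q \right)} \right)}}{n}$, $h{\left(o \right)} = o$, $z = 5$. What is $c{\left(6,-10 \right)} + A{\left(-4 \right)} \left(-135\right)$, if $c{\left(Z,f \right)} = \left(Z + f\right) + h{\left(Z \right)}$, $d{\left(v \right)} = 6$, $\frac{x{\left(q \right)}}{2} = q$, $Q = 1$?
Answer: $\frac{409}{2} \approx 204.5$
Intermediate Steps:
$x{\left(q \right)} = 2 q$
$A{\left(n \right)} = \frac{6}{n}$
$c{\left(Z,f \right)} = f + 2 Z$ ($c{\left(Z,f \right)} = \left(Z + f\right) + Z = f + 2 Z$)
$c{\left(6,-10 \right)} + A{\left(-4 \right)} \left(-135\right) = \left(-10 + 2 \cdot 6\right) + \frac{6}{-4} \left(-135\right) = \left(-10 + 12\right) + 6 \left(- \frac{1}{4}\right) \left(-135\right) = 2 - - \frac{405}{2} = 2 + \frac{405}{2} = \frac{409}{2}$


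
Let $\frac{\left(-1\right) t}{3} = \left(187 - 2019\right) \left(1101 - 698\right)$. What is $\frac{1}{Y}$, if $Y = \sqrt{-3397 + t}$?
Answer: $\frac{\sqrt{2211491}}{2211491} \approx 0.00067245$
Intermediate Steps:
$t = 2214888$ ($t = - 3 \left(187 - 2019\right) \left(1101 - 698\right) = - 3 \left(\left(-1832\right) 403\right) = \left(-3\right) \left(-738296\right) = 2214888$)
$Y = \sqrt{2211491}$ ($Y = \sqrt{-3397 + 2214888} = \sqrt{2211491} \approx 1487.1$)
$\frac{1}{Y} = \frac{1}{\sqrt{2211491}} = \frac{\sqrt{2211491}}{2211491}$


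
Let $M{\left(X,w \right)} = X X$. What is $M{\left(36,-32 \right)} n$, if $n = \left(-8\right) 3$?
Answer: $-31104$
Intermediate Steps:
$M{\left(X,w \right)} = X^{2}$
$n = -24$
$M{\left(36,-32 \right)} n = 36^{2} \left(-24\right) = 1296 \left(-24\right) = -31104$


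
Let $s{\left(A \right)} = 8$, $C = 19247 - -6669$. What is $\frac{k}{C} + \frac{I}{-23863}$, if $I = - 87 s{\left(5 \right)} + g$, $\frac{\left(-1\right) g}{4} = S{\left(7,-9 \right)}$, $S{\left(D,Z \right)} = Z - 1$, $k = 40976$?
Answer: $\frac{248702796}{154608377} \approx 1.6086$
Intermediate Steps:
$S{\left(D,Z \right)} = -1 + Z$
$C = 25916$ ($C = 19247 + 6669 = 25916$)
$g = 40$ ($g = - 4 \left(-1 - 9\right) = \left(-4\right) \left(-10\right) = 40$)
$I = -656$ ($I = \left(-87\right) 8 + 40 = -696 + 40 = -656$)
$\frac{k}{C} + \frac{I}{-23863} = \frac{40976}{25916} - \frac{656}{-23863} = 40976 \cdot \frac{1}{25916} - - \frac{656}{23863} = \frac{10244}{6479} + \frac{656}{23863} = \frac{248702796}{154608377}$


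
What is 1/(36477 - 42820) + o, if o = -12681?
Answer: -80435584/6343 ≈ -12681.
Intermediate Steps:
1/(36477 - 42820) + o = 1/(36477 - 42820) - 12681 = 1/(-6343) - 12681 = -1/6343 - 12681 = -80435584/6343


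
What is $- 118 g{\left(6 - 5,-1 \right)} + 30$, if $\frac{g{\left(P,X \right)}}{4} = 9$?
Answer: $-4218$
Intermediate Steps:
$g{\left(P,X \right)} = 36$ ($g{\left(P,X \right)} = 4 \cdot 9 = 36$)
$- 118 g{\left(6 - 5,-1 \right)} + 30 = \left(-118\right) 36 + 30 = -4248 + 30 = -4218$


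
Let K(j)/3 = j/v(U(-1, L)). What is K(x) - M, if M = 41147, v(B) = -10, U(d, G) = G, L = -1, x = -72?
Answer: -205627/5 ≈ -41125.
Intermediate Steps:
K(j) = -3*j/10 (K(j) = 3*(j/(-10)) = 3*(j*(-⅒)) = 3*(-j/10) = -3*j/10)
K(x) - M = -3/10*(-72) - 1*41147 = 108/5 - 41147 = -205627/5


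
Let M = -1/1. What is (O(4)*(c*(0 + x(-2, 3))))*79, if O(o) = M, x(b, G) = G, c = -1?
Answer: 237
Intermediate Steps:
M = -1 (M = -1*1 = -1)
O(o) = -1
(O(4)*(c*(0 + x(-2, 3))))*79 = -(-1)*(0 + 3)*79 = -(-1)*3*79 = -1*(-3)*79 = 3*79 = 237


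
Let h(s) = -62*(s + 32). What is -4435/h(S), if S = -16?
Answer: 4435/992 ≈ 4.4708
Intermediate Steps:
h(s) = -1984 - 62*s (h(s) = -62*(32 + s) = -1984 - 62*s)
-4435/h(S) = -4435/(-1984 - 62*(-16)) = -4435/(-1984 + 992) = -4435/(-992) = -4435*(-1/992) = 4435/992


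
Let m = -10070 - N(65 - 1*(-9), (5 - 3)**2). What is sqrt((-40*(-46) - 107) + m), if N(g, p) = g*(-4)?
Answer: I*sqrt(8041) ≈ 89.672*I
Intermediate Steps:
N(g, p) = -4*g
m = -9774 (m = -10070 - (-4)*(65 - 1*(-9)) = -10070 - (-4)*(65 + 9) = -10070 - (-4)*74 = -10070 - 1*(-296) = -10070 + 296 = -9774)
sqrt((-40*(-46) - 107) + m) = sqrt((-40*(-46) - 107) - 9774) = sqrt((1840 - 107) - 9774) = sqrt(1733 - 9774) = sqrt(-8041) = I*sqrt(8041)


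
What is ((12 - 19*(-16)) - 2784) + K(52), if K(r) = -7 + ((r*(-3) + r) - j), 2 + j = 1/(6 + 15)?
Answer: -54118/21 ≈ -2577.0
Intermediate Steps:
j = -41/21 (j = -2 + 1/(6 + 15) = -2 + 1/21 = -41/21 ≈ -1.9524)
K(r) = -106/21 - 2*r (K(r) = -7 + ((r*(-3) + r) - 1*(-41/21)) = -7 + ((-3*r + r) + 41/21) = -7 + (-2*r + 41/21) = -7 + (41/21 - 2*r) = -106/21 - 2*r)
((12 - 19*(-16)) - 2784) + K(52) = ((12 - 19*(-16)) - 2784) + (-106/21 - 2*52) = ((12 + 304) - 2784) + (-106/21 - 104) = (316 - 2784) - 2290/21 = -2468 - 2290/21 = -54118/21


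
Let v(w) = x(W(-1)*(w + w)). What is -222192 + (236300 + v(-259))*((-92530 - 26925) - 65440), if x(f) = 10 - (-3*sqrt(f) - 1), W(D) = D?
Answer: -43692944537 - 554685*sqrt(518) ≈ -4.3706e+10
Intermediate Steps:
x(f) = 11 + 3*sqrt(f) (x(f) = 10 - (-1 - 3*sqrt(f)) = 10 + (1 + 3*sqrt(f)) = 11 + 3*sqrt(f))
v(w) = 11 + 3*sqrt(2)*sqrt(-w) (v(w) = 11 + 3*sqrt(-(w + w)) = 11 + 3*sqrt(-2*w) = 11 + 3*(sqrt(2)*sqrt(-w)) = 11 + 3*sqrt(2)*sqrt(-w))
-222192 + (236300 + v(-259))*((-92530 - 26925) - 65440) = -222192 + (236300 + (11 + 3*sqrt(2)*sqrt(-1*(-259))))*((-92530 - 26925) - 65440) = -222192 + (236300 + (11 + 3*sqrt(2)*sqrt(259)))*(-119455 - 65440) = -222192 + (236300 + (11 + 3*sqrt(518)))*(-184895) = -222192 + (236311 + 3*sqrt(518))*(-184895) = -222192 + (-43692722345 - 554685*sqrt(518)) = -43692944537 - 554685*sqrt(518)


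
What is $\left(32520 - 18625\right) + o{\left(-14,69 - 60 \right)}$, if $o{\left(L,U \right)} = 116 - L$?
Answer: $14025$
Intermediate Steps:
$\left(32520 - 18625\right) + o{\left(-14,69 - 60 \right)} = \left(32520 - 18625\right) + \left(116 - -14\right) = 13895 + \left(116 + 14\right) = 13895 + 130 = 14025$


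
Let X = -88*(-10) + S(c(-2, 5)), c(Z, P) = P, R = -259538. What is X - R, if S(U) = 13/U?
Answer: 1302103/5 ≈ 2.6042e+5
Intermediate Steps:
X = 4413/5 (X = -88*(-10) + 13/5 = 880 + 13*(⅕) = 880 + 13/5 = 4413/5 ≈ 882.60)
X - R = 4413/5 - 1*(-259538) = 4413/5 + 259538 = 1302103/5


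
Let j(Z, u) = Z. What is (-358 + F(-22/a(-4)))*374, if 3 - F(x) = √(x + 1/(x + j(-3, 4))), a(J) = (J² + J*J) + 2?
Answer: -132770 - 11*I*√1023434/31 ≈ -1.3277e+5 - 358.97*I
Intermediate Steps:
a(J) = 2 + 2*J² (a(J) = (J² + J²) + 2 = 2*J² + 2 = 2 + 2*J²)
F(x) = 3 - √(x + 1/(-3 + x)) (F(x) = 3 - √(x + 1/(x - 3)) = 3 - √(x + 1/(-3 + x)))
(-358 + F(-22/a(-4)))*374 = (-358 + (3 - √((1 + (-22/(2 + 2*(-4)²))*(-3 - 22/(2 + 2*(-4)²)))/(-3 - 22/(2 + 2*(-4)²)))))*374 = (-358 + (3 - √((1 + (-22/(2 + 2*16))*(-3 - 22/(2 + 2*16)))/(-3 - 22/(2 + 2*16)))))*374 = (-358 + (3 - √((1 + (-22/(2 + 32))*(-3 - 22/(2 + 32)))/(-3 - 22/(2 + 32)))))*374 = (-358 + (3 - √((1 + (-22/34)*(-3 - 22/34))/(-3 - 22/34))))*374 = (-358 + (3 - √((1 + (-22*1/34)*(-3 - 22*1/34))/(-3 - 22*1/34))))*374 = (-358 + (3 - √((1 - 11*(-3 - 11/17)/17)/(-3 - 11/17))))*374 = (-358 + (3 - √((1 - 11/17*(-62/17))/(-62/17))))*374 = (-358 + (3 - √(-17*(1 + 682/289)/62)))*374 = (-358 + (3 - √(-17/62*971/289)))*374 = (-358 + (3 - √(-971/1054)))*374 = (-358 + (3 - I*√1023434/1054))*374 = (-355 - I*√1023434/1054)*374 = -132770 - 11*I*√1023434/31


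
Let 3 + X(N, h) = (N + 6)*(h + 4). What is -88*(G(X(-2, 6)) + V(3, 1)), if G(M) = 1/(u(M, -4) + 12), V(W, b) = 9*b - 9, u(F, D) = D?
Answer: -11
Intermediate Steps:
X(N, h) = -3 + (4 + h)*(6 + N) (X(N, h) = -3 + (N + 6)*(h + 4) = -3 + (6 + N)*(4 + h) = -3 + (4 + h)*(6 + N))
V(W, b) = -9 + 9*b
G(M) = 1/8 (G(M) = 1/(-4 + 12) = 1/8)
-88*(G(X(-2, 6)) + V(3, 1)) = -88*(1/8 + (-9 + 9*1)) = -88*(1/8 + (-9 + 9)) = -88*(1/8 + 0) = -88*1/8 = -11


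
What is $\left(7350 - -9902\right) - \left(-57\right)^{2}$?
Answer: $14003$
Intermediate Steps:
$\left(7350 - -9902\right) - \left(-57\right)^{2} = \left(7350 + 9902\right) - 3249 = 17252 - 3249 = 14003$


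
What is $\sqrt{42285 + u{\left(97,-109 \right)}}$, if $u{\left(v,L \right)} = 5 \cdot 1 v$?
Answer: $\sqrt{42770} \approx 206.81$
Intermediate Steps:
$u{\left(v,L \right)} = 5 v$
$\sqrt{42285 + u{\left(97,-109 \right)}} = \sqrt{42285 + 5 \cdot 97} = \sqrt{42285 + 485} = \sqrt{42770}$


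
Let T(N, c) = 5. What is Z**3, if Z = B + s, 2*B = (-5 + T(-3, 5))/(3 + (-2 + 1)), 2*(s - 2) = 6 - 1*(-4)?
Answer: 343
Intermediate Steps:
s = 7 (s = 2 + (6 - 1*(-4))/2 = 2 + (6 + 4)/2 = 2 + (1/2)*10 = 2 + 5 = 7)
B = 0 (B = ((-5 + 5)/(3 + (-2 + 1)))/2 = (0/(3 - 1))/2 = (0/2)/2 = (0*(1/2))/2 = (1/2)*0 = 0)
Z = 7 (Z = 0 + 7 = 7)
Z**3 = 7**3 = 343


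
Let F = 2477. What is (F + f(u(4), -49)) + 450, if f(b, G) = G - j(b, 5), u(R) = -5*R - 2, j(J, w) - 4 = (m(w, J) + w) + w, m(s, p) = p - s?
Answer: 2891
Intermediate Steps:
j(J, w) = 4 + J + w (j(J, w) = 4 + (((J - w) + w) + w) = 4 + (J + w) = 4 + J + w)
u(R) = -2 - 5*R
f(b, G) = -9 + G - b (f(b, G) = G - (4 + b + 5) = G - (9 + b) = G + (-9 - b) = -9 + G - b)
(F + f(u(4), -49)) + 450 = (2477 + (-9 - 49 - (-2 - 5*4))) + 450 = (2477 + (-9 - 49 - (-2 - 20))) + 450 = (2477 + (-9 - 49 - 1*(-22))) + 450 = (2477 + (-9 - 49 + 22)) + 450 = (2477 - 36) + 450 = 2441 + 450 = 2891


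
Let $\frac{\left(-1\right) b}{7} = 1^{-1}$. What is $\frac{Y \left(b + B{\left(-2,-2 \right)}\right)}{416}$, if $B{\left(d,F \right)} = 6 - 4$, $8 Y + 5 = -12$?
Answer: $\frac{85}{3328} \approx 0.025541$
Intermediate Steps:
$Y = - \frac{17}{8}$ ($Y = - \frac{5}{8} + \frac{1}{8} \left(-12\right) = - \frac{5}{8} - \frac{3}{2} = - \frac{17}{8} \approx -2.125$)
$B{\left(d,F \right)} = 2$
$b = -7$ ($b = - \frac{7}{1} = \left(-7\right) 1 = -7$)
$\frac{Y \left(b + B{\left(-2,-2 \right)}\right)}{416} = \frac{\left(- \frac{17}{8}\right) \left(-7 + 2\right)}{416} = \left(- \frac{17}{8}\right) \left(-5\right) \frac{1}{416} = \frac{85}{8} \cdot \frac{1}{416} = \frac{85}{3328}$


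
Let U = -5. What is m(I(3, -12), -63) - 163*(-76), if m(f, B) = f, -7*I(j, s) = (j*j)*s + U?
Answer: 86829/7 ≈ 12404.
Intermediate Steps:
I(j, s) = 5/7 - s*j²/7 (I(j, s) = -((j*j)*s - 5)/7 = -(j²*s - 5)/7 = -(s*j² - 5)/7 = -(-5 + s*j²)/7 = 5/7 - s*j²/7)
m(I(3, -12), -63) - 163*(-76) = (5/7 - ⅐*(-12)*3²) - 163*(-76) = (5/7 - ⅐*(-12)*9) - 1*(-12388) = (5/7 + 108/7) + 12388 = 113/7 + 12388 = 86829/7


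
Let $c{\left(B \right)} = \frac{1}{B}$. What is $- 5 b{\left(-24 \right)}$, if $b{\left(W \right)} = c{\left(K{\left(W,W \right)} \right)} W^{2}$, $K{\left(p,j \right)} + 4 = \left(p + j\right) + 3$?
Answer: $\frac{2880}{49} \approx 58.776$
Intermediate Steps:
$K{\left(p,j \right)} = -1 + j + p$ ($K{\left(p,j \right)} = -4 + \left(\left(p + j\right) + 3\right) = -4 + \left(\left(j + p\right) + 3\right) = -4 + \left(3 + j + p\right) = -1 + j + p$)
$b{\left(W \right)} = \frac{W^{2}}{-1 + 2 W}$ ($b{\left(W \right)} = \frac{W^{2}}{-1 + W + W} = \frac{W^{2}}{-1 + 2 W}$)
$- 5 b{\left(-24 \right)} = - 5 \frac{\left(-24\right)^{2}}{-1 + 2 \left(-24\right)} = - 5 \frac{576}{-1 - 48} = - 5 \frac{576}{-49} = - 5 \cdot 576 \left(- \frac{1}{49}\right) = \left(-5\right) \left(- \frac{576}{49}\right) = \frac{2880}{49}$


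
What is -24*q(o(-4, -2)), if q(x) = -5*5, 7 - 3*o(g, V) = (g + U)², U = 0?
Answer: 600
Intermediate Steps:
o(g, V) = 7/3 - g²/3 (o(g, V) = 7/3 - (g + 0)²/3 = 7/3 - g²/3)
q(x) = -25
-24*q(o(-4, -2)) = -24*(-25) = 600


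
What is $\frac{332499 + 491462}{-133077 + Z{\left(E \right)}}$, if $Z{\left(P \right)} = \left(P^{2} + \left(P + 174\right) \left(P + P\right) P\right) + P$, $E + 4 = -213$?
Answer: $- \frac{823961}{4135859} \approx -0.19922$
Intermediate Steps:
$E = -217$ ($E = -4 - 213 = -217$)
$Z{\left(P \right)} = P + P^{2} + 2 P^{2} \left(174 + P\right)$ ($Z{\left(P \right)} = \left(P^{2} + \left(174 + P\right) 2 P P\right) + P = \left(P^{2} + 2 P \left(174 + P\right) P\right) + P = \left(P^{2} + 2 P^{2} \left(174 + P\right)\right) + P = P + P^{2} + 2 P^{2} \left(174 + P\right)$)
$\frac{332499 + 491462}{-133077 + Z{\left(E \right)}} = \frac{332499 + 491462}{-133077 - 217 \left(1 + 2 \left(-217\right)^{2} + 349 \left(-217\right)\right)} = \frac{823961}{-133077 - 217 \left(1 + 2 \cdot 47089 - 75733\right)} = \frac{823961}{-133077 - 217 \left(1 + 94178 - 75733\right)} = \frac{823961}{-133077 - 4002782} = \frac{823961}{-4135859} = 823961 \left(- \frac{1}{4135859}\right) = - \frac{823961}{4135859}$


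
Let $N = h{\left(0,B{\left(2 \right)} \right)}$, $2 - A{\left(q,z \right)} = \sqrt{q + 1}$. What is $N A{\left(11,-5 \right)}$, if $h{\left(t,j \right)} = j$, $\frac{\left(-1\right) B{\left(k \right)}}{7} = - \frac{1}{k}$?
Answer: $7 - 7 \sqrt{3} \approx -5.1244$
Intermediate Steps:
$A{\left(q,z \right)} = 2 - \sqrt{1 + q}$ ($A{\left(q,z \right)} = 2 - \sqrt{q + 1} = 2 - \sqrt{1 + q}$)
$B{\left(k \right)} = \frac{7}{k}$ ($B{\left(k \right)} = - 7 \left(- \frac{1}{k}\right) = \frac{7}{k}$)
$N = \frac{7}{2} \approx 3.5$
$N A{\left(11,-5 \right)} = \frac{7 \left(2 - \sqrt{1 + 11}\right)}{2} = \frac{7 \left(2 - \sqrt{12}\right)}{2} = \frac{7 \left(2 - 2 \sqrt{3}\right)}{2} = 7 - 7 \sqrt{3}$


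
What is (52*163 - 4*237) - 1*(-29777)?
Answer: 37305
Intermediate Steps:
(52*163 - 4*237) - 1*(-29777) = (8476 - 1*948) + 29777 = (8476 - 948) + 29777 = 7528 + 29777 = 37305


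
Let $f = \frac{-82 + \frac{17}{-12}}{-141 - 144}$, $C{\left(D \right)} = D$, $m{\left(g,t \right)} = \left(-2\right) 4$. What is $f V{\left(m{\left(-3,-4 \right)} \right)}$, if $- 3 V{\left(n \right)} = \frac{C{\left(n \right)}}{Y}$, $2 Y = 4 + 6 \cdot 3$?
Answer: $\frac{182}{2565} \approx 0.070955$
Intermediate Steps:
$m{\left(g,t \right)} = -8$
$Y = 11$ ($Y = \frac{4 + 6 \cdot 3}{2} = \frac{4 + 18}{2} = \frac{1}{2} \cdot 22 = 11$)
$V{\left(n \right)} = - \frac{n}{33}$ ($V{\left(n \right)} = - \frac{n \frac{1}{11}}{3} = - \frac{\frac{1}{11} n}{3} = - \frac{n}{33}$)
$f = \frac{1001}{3420}$ ($f = \frac{-82 + 17 \left(- \frac{1}{12}\right)}{-285} = \left(-82 - \frac{17}{12}\right) \left(- \frac{1}{285}\right) = \left(- \frac{1001}{12}\right) \left(- \frac{1}{285}\right) = \frac{1001}{3420} \approx 0.29269$)
$f V{\left(m{\left(-3,-4 \right)} \right)} = \frac{1001 \left(\left(- \frac{1}{33}\right) \left(-8\right)\right)}{3420} = \frac{1001}{3420} \cdot \frac{8}{33} = \frac{182}{2565}$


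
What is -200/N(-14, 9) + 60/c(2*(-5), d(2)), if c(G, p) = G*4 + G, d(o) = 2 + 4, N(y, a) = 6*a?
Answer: -662/135 ≈ -4.9037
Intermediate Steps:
d(o) = 6
c(G, p) = 5*G (c(G, p) = 4*G + G = 5*G)
-200/N(-14, 9) + 60/c(2*(-5), d(2)) = -200/(6*9) + 60/((5*(2*(-5)))) = -200/54 + 60/((5*(-10))) = -200*1/54 + 60/(-50) = -100/27 + 60*(-1/50) = -100/27 - 6/5 = -662/135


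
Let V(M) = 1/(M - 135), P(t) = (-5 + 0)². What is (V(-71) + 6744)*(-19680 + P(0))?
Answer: -27305964265/206 ≈ -1.3255e+8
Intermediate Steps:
P(t) = 25 (P(t) = (-5)² = 25)
V(M) = 1/(-135 + M)
(V(-71) + 6744)*(-19680 + P(0)) = (1/(-135 - 71) + 6744)*(-19680 + 25) = (1/(-206) + 6744)*(-19655) = (-1/206 + 6744)*(-19655) = (1389263/206)*(-19655) = -27305964265/206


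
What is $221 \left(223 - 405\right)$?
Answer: $-40222$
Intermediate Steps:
$221 \left(223 - 405\right) = 221 \left(-182\right) = -40222$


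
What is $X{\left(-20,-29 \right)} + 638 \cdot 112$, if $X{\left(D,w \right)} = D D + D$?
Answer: $71836$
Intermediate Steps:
$X{\left(D,w \right)} = D + D^{2}$ ($X{\left(D,w \right)} = D^{2} + D = D + D^{2}$)
$X{\left(-20,-29 \right)} + 638 \cdot 112 = - 20 \left(1 - 20\right) + 638 \cdot 112 = \left(-20\right) \left(-19\right) + 71456 = 380 + 71456 = 71836$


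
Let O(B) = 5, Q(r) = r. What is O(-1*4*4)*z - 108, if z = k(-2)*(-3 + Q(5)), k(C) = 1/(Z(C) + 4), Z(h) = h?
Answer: -103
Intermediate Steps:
k(C) = 1/(4 + C) (k(C) = 1/(C + 4) = 1/(4 + C))
z = 1 (z = (-3 + 5)/(4 - 2) = 2/2 = (½)*2 = 1)
O(-1*4*4)*z - 108 = 5*1 - 108 = 5 - 108 = -103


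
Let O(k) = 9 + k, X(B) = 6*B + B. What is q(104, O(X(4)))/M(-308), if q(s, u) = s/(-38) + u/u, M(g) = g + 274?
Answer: 33/646 ≈ 0.051084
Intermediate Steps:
M(g) = 274 + g
X(B) = 7*B
q(s, u) = 1 - s/38 (q(s, u) = s*(-1/38) + 1 = -s/38 + 1 = 1 - s/38)
q(104, O(X(4)))/M(-308) = (1 - 1/38*104)/(274 - 308) = (1 - 52/19)/(-34) = -33/19*(-1/34) = 33/646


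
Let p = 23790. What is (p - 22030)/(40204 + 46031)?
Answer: 352/17247 ≈ 0.020409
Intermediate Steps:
(p - 22030)/(40204 + 46031) = (23790 - 22030)/(40204 + 46031) = 1760/86235 = 1760*(1/86235) = 352/17247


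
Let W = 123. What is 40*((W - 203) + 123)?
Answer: 1720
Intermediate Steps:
40*((W - 203) + 123) = 40*((123 - 203) + 123) = 40*(-80 + 123) = 40*43 = 1720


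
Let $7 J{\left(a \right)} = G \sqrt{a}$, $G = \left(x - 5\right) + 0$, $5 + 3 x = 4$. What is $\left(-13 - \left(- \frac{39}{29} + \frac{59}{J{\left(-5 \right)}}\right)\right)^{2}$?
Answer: $- \frac{1144804441}{1076480} + \frac{209391 i \sqrt{5}}{580} \approx -1063.5 + 807.26 i$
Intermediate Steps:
$x = - \frac{1}{3}$ ($x = - \frac{5}{3} + \frac{1}{3} \cdot 4 = - \frac{5}{3} + \frac{4}{3} = - \frac{1}{3} \approx -0.33333$)
$G = - \frac{16}{3}$ ($G = \left(- \frac{1}{3} - 5\right) + 0 = - \frac{16}{3} + 0 = - \frac{16}{3} \approx -5.3333$)
$J{\left(a \right)} = - \frac{16 \sqrt{a}}{21}$ ($J{\left(a \right)} = \frac{\left(- \frac{16}{3}\right) \sqrt{a}}{7} = - \frac{16 \sqrt{a}}{21}$)
$\left(-13 - \left(- \frac{39}{29} + \frac{59}{J{\left(-5 \right)}}\right)\right)^{2} = \left(-13 - \left(- \frac{39}{29} + 59 \frac{21 i \sqrt{5}}{80}\right)\right)^{2} = \left(-13 - \left(- \frac{39}{29} + \frac{59}{\left(- \frac{16}{21}\right) i \sqrt{5}}\right)\right)^{2} = \left(-13 + \left(\frac{39}{29} - \frac{59}{\left(- \frac{16}{21}\right) i \sqrt{5}}\right)\right)^{2} = \left(-13 + \left(\frac{39}{29} - 59 \frac{21 i \sqrt{5}}{80}\right)\right)^{2} = \left(-13 + \left(\frac{39}{29} - \frac{1239 i \sqrt{5}}{80}\right)\right)^{2} = \left(- \frac{338}{29} - \frac{1239 i \sqrt{5}}{80}\right)^{2}$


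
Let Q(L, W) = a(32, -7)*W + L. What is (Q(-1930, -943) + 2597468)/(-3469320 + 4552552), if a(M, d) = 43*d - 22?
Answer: 2900127/1083232 ≈ 2.6773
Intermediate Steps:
a(M, d) = -22 + 43*d
Q(L, W) = L - 323*W (Q(L, W) = (-22 + 43*(-7))*W + L = (-22 - 301)*W + L = -323*W + L = L - 323*W)
(Q(-1930, -943) + 2597468)/(-3469320 + 4552552) = ((-1930 - 323*(-943)) + 2597468)/(-3469320 + 4552552) = ((-1930 + 304589) + 2597468)/1083232 = (302659 + 2597468)*(1/1083232) = 2900127*(1/1083232) = 2900127/1083232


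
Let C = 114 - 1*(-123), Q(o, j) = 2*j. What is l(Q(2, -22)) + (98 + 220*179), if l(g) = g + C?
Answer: 39671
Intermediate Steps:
C = 237 (C = 114 + 123 = 237)
l(g) = 237 + g (l(g) = g + 237 = 237 + g)
l(Q(2, -22)) + (98 + 220*179) = (237 + 2*(-22)) + (98 + 220*179) = (237 - 44) + (98 + 39380) = 193 + 39478 = 39671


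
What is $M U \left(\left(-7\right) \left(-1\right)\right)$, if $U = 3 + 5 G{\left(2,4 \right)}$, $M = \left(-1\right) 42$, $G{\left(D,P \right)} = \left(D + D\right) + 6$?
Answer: $-15582$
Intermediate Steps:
$G{\left(D,P \right)} = 6 + 2 D$ ($G{\left(D,P \right)} = 2 D + 6 = 6 + 2 D$)
$M = -42$
$U = 53$ ($U = 3 + 5 \left(6 + 2 \cdot 2\right) = 3 + 5 \left(6 + 4\right) = 3 + 5 \cdot 10 = 3 + 50 = 53$)
$M U \left(\left(-7\right) \left(-1\right)\right) = \left(-42\right) 53 \left(\left(-7\right) \left(-1\right)\right) = \left(-2226\right) 7 = -15582$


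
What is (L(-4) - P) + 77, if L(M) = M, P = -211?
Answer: 284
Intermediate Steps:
(L(-4) - P) + 77 = (-4 - 1*(-211)) + 77 = (-4 + 211) + 77 = 207 + 77 = 284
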